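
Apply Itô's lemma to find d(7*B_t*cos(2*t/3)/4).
d(7*B_t*cos(2*t/3)/4) = (-7*B_t*sin(2*t/3)/6) dt + (7*cos(2*t/3)/4) dB_t

Itô's formula for f(t, x): d f(t, B_t) = (f_t + (1/2) f_xx) dt + f_x dB_t. Compute partials of f(t, x) = 7*x*cos(2*t/3)/4:
  f_t(t,x)  = -7*x*sin(2*t/3)/6
  f_x(t,x)  = 7*cos(2*t/3)/4
  f_xx(t,x) = 0
Assemble drift = f_t + (1/2) f_xx = -7*x*sin(2*t/3)/6 and diffusion = f_x = 7*cos(2*t/3)/4. Substituting x = B_t:
  d(7*B_t*cos(2*t/3)/4) = (-7*B_t*sin(2*t/3)/6) dt + (7*cos(2*t/3)/4) dB_t.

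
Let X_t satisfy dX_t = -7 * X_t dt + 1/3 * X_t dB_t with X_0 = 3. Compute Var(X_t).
Var(X_t) = (9*exp(t/9) - 9)*exp(-14*t)

For GBM dX = mu X dt + sigma X dB with X_0 = x_0, apply Itô to Y = log X: dY = (mu - sigma^2/2) dt + sigma dB, so Y_t = log(x_0) + (mu - sigma^2/2) t + sigma B_t and hence X_t = x_0 * exp((mu - sigma^2/2) t + sigma B_t).
With mu = -7, sigma = 1/3, x_0 = 3, this gives:
  X_t = 3 * exp((-127/18) * t + (1/3) * B_t).
Since sigma*B_t ~ Normal(0, sigma^2 t), E[exp(sigma*B_t)] = exp(sigma^2 t / 2); so E[X_t] = x_0 * exp((mu - sigma^2/2) t) * exp(sigma^2 t / 2) = x_0 * exp(mu t) = 3*exp(-7*t).
Var(X_t) = E[X_t^2] - (E[X_t])^2 = x_0^2 * exp(2 mu t) * (exp(sigma^2 t) - 1) = (9*exp(t/9) - 9)*exp(-14*t).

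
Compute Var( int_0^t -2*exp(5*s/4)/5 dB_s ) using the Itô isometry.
Var = 8*exp(5*t/2)/125 - 8/125

The Itô integral of a deterministic integrand f(s) has mean 0 because each increment f(s) * (B_{s+ds} - B_s) has mean 0. By the Itô isometry:
  Var( int_0^t f(s) dB_s ) = E[ (int_0^t f(s) dB_s)^2 ] = int_0^t f(s)^2 ds.
Here f(s) = -2*exp(5*s/4)/5, so f(s)^2 = 4*exp(5*s/2)/25. Integrate:
  int_0^t (4*exp(5*s/2)/25) ds = 8*exp(5*t/2)/125 - 8/125.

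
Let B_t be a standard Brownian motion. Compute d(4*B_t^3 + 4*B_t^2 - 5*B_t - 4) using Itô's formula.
d(4*B_t^3 + 4*B_t^2 - 5*B_t - 4) = (12*B_t + 4) dt + (12*B_t^2 + 8*B_t - 5) dB_t

Itô's formula for f(B_t) gives d f(B_t) = f'(B_t) dB_t + (1/2) f''(B_t) dt. Compute derivatives of f(x) = 4*x^3 + 4*x^2 - 5*x - 4:
  f'(x)  = 12*x^2 + 8*x - 5
  f''(x) = 24*x + 8
Substitute x = B_t and multiply the f'' term by 1/2:
  drift     = (1/2) * (24*x + 8) evaluated at B_t = 12*B_t + 4
  diffusion = (12*x^2 + 8*x - 5) evaluated at B_t = 12*B_t^2 + 8*B_t - 5
Therefore d(4*B_t^3 + 4*B_t^2 - 5*B_t - 4) = (12*B_t + 4) dt + (12*B_t^2 + 8*B_t - 5) dB_t.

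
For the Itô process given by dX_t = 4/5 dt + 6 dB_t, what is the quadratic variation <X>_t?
<X>_t = 36*t

For an Itô process dX_t = a(t) dt + b(t) dB_t, the quadratic variation is <X>_t = int_0^t b(s)^2 ds (the drift term does not contribute). Here b(s) = 6, so
  b(s)^2 = 36.
Integrating from 0 to t:
  <X>_t = int_0^t (36) ds = 36*t.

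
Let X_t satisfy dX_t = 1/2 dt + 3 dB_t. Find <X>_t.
<X>_t = 9*t

For an Itô process dX_t = a(t) dt + b(t) dB_t, the quadratic variation is <X>_t = int_0^t b(s)^2 ds (the drift term does not contribute). Here b(s) = 3, so
  b(s)^2 = 9.
Integrating from 0 to t:
  <X>_t = int_0^t (9) ds = 9*t.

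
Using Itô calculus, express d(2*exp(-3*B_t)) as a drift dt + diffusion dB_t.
d(2*exp(-3*B_t)) = (9*exp(-3*B_t)) dt + (-6*exp(-3*B_t)) dB_t

Itô's formula for f(B_t) gives d f(B_t) = f'(B_t) dB_t + (1/2) f''(B_t) dt. Compute derivatives of f(x) = 2*exp(-3*x):
  f'(x)  = -6*exp(-3*x)
  f''(x) = 18*exp(-3*x)
Substitute x = B_t and multiply the f'' term by 1/2:
  drift     = (1/2) * (18*exp(-3*x)) evaluated at B_t = 9*exp(-3*B_t)
  diffusion = (-6*exp(-3*x)) evaluated at B_t = -6*exp(-3*B_t)
Therefore d(2*exp(-3*B_t)) = (9*exp(-3*B_t)) dt + (-6*exp(-3*B_t)) dB_t.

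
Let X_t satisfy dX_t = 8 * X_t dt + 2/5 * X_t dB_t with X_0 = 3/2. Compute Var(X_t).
Var(X_t) = 9*(exp(4*t/25) - 1)*exp(16*t)/4

For GBM dX = mu X dt + sigma X dB with X_0 = x_0, apply Itô to Y = log X: dY = (mu - sigma^2/2) dt + sigma dB, so Y_t = log(x_0) + (mu - sigma^2/2) t + sigma B_t and hence X_t = x_0 * exp((mu - sigma^2/2) t + sigma B_t).
With mu = 8, sigma = 2/5, x_0 = 3/2, this gives:
  X_t = 3/2 * exp((198/25) * t + (2/5) * B_t).
Since sigma*B_t ~ Normal(0, sigma^2 t), E[exp(sigma*B_t)] = exp(sigma^2 t / 2); so E[X_t] = x_0 * exp((mu - sigma^2/2) t) * exp(sigma^2 t / 2) = x_0 * exp(mu t) = 3*exp(8*t)/2.
Var(X_t) = E[X_t^2] - (E[X_t])^2 = x_0^2 * exp(2 mu t) * (exp(sigma^2 t) - 1) = 9*(exp(4*t/25) - 1)*exp(16*t)/4.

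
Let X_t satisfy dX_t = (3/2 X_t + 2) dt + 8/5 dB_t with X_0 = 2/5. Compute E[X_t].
E[X_t] = 26*exp(3*t/2)/15 - 4/3

Taking expectations and using E[dB_t] = 0, the mean m(t) = E[X_t] satisfies the ODE m'(t) = a m(t) + b with m(0) = x_0. With a = 3/2, b = 2, x_0 = 2/5, the solution is
  m(t) = x_0 * exp(a t) + (b/a) * (exp(a t) - 1)
       = (2/5) * exp((3/2) t) + (2/(3/2)) * (exp((3/2) t) - 1)
       = 26*exp(3*t/2)/15 - 4/3.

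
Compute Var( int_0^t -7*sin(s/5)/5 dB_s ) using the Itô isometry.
Var = 49*t/50 - 49*sin(2*t/5)/20

The Itô integral of a deterministic integrand f(s) has mean 0 because each increment f(s) * (B_{s+ds} - B_s) has mean 0. By the Itô isometry:
  Var( int_0^t f(s) dB_s ) = E[ (int_0^t f(s) dB_s)^2 ] = int_0^t f(s)^2 ds.
Here f(s) = -7*sin(s/5)/5, so f(s)^2 = 49*sin(s/5)^2/25. Integrate:
  int_0^t (49*sin(s/5)^2/25) ds = 49*t/50 - 49*sin(2*t/5)/20.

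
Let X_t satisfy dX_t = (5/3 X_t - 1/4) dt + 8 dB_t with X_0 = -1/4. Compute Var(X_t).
Var(X_t) = 96*exp(10*t/3)/5 - 96/5

The variance V(t) = Var(X_t) satisfies V'(t) = 2 a V(t) + c^2 with V(0) = 0 (drift coefficient is linear in X, diffusion is constant). With a = 5/3, c = 8, the solution is
  V(t) = (c^2 / (2 a)) * (exp(2 a t) - 1)
       = (8^2 / (2*(5/3))) * (exp((10/3) t) - 1)
       = 96*exp(10*t/3)/5 - 96/5.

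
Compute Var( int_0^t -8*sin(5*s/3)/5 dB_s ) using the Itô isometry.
Var = 32*t/25 - 48*sin(10*t/3)/125

The Itô integral of a deterministic integrand f(s) has mean 0 because each increment f(s) * (B_{s+ds} - B_s) has mean 0. By the Itô isometry:
  Var( int_0^t f(s) dB_s ) = E[ (int_0^t f(s) dB_s)^2 ] = int_0^t f(s)^2 ds.
Here f(s) = -8*sin(5*s/3)/5, so f(s)^2 = 64*sin(5*s/3)^2/25. Integrate:
  int_0^t (64*sin(5*s/3)^2/25) ds = 32*t/25 - 48*sin(10*t/3)/125.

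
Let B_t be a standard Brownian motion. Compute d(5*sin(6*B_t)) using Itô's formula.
d(5*sin(6*B_t)) = (-90*sin(6*B_t)) dt + (30*cos(6*B_t)) dB_t

Itô's formula for f(B_t) gives d f(B_t) = f'(B_t) dB_t + (1/2) f''(B_t) dt. Compute derivatives of f(x) = 5*sin(6*x):
  f'(x)  = 30*cos(6*x)
  f''(x) = -180*sin(6*x)
Substitute x = B_t and multiply the f'' term by 1/2:
  drift     = (1/2) * (-180*sin(6*x)) evaluated at B_t = -90*sin(6*B_t)
  diffusion = (30*cos(6*x)) evaluated at B_t = 30*cos(6*B_t)
Therefore d(5*sin(6*B_t)) = (-90*sin(6*B_t)) dt + (30*cos(6*B_t)) dB_t.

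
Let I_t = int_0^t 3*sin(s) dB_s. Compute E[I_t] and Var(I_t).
E[I_t] = 0; Var(I_t) = 9*t/2 - 9*sin(2*t)/4

The Itô integral of a deterministic integrand f(s) has mean 0 because each increment f(s) * (B_{s+ds} - B_s) has mean 0. By the Itô isometry:
  Var( int_0^t f(s) dB_s ) = E[ (int_0^t f(s) dB_s)^2 ] = int_0^t f(s)^2 ds.
Here f(s) = 3*sin(s), so f(s)^2 = 9*sin(s)^2. Integrate:
  int_0^t (9*sin(s)^2) ds = 9*t/2 - 9*sin(2*t)/4.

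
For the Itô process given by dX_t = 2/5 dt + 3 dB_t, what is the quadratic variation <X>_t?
<X>_t = 9*t

For an Itô process dX_t = a(t) dt + b(t) dB_t, the quadratic variation is <X>_t = int_0^t b(s)^2 ds (the drift term does not contribute). Here b(s) = 3, so
  b(s)^2 = 9.
Integrating from 0 to t:
  <X>_t = int_0^t (9) ds = 9*t.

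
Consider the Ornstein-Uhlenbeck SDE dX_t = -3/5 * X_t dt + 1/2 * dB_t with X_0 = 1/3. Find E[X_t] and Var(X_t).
E[X_t] = exp(-3*t/5)/3; Var(X_t) = 5/24 - 5*exp(-6*t/5)/24

The OU SDE dX = -theta X dt + sigma dB admits the integrating factor exp(theta t): d(exp(theta t) X_t) = sigma exp(theta t) dB_t. Integrating from 0 to t:
  X_t = x_0 * exp(-theta t) + sigma * int_0^t exp(-theta (t-s)) dB_s.
The Itô integral has mean 0 and (by the Itô isometry) variance sigma^2 * int_0^t exp(-2 theta (t - s)) ds = sigma^2 * (1 - exp(-2 theta t)) / (2 theta).
With theta = 3/5, sigma = 1/2, x_0 = 1/3:
  E[X_t] = 1/3 * exp(-3/5 t) = exp(-3*t/5)/3
  Var(X_t) = (1/2)^2 * (1 - exp(-2*3/5 t)) / (2 * 3/5) = 5/24 - 5*exp(-6*t/5)/24.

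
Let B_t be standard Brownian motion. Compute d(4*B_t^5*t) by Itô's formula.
d(4*B_t^5*t) = (4*B_t^3*(B_t^2 + 10*t)) dt + (20*B_t^4*t) dB_t

Itô's formula for f(t, x): d f(t, B_t) = (f_t + (1/2) f_xx) dt + f_x dB_t. Compute partials of f(t, x) = 4*t*x^5:
  f_t(t,x)  = 4*x^5
  f_x(t,x)  = 20*t*x^4
  f_xx(t,x) = 80*t*x^3
Assemble drift = f_t + (1/2) f_xx = 4*x^3*(10*t + x^2) and diffusion = f_x = 20*t*x^4. Substituting x = B_t:
  d(4*B_t^5*t) = (4*B_t^3*(B_t^2 + 10*t)) dt + (20*B_t^4*t) dB_t.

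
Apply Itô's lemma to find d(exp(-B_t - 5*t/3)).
d(exp(-B_t - 5*t/3)) = (-7*exp(-B_t - 5*t/3)/6) dt + (-exp(-B_t - 5*t/3)) dB_t

Itô's formula for f(t, x): d f(t, B_t) = (f_t + (1/2) f_xx) dt + f_x dB_t. Compute partials of f(t, x) = exp(-5*t/3 - x):
  f_t(t,x)  = -5*exp(-5*t/3 - x)/3
  f_x(t,x)  = -exp(-5*t/3 - x)
  f_xx(t,x) = exp(-5*t/3 - x)
Assemble drift = f_t + (1/2) f_xx = -7*exp(-5*t/3 - x)/6 and diffusion = f_x = -exp(-5*t/3 - x). Substituting x = B_t:
  d(exp(-B_t - 5*t/3)) = (-7*exp(-B_t - 5*t/3)/6) dt + (-exp(-B_t - 5*t/3)) dB_t.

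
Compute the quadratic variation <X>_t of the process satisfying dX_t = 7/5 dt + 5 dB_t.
<X>_t = 25*t

For an Itô process dX_t = a(t) dt + b(t) dB_t, the quadratic variation is <X>_t = int_0^t b(s)^2 ds (the drift term does not contribute). Here b(s) = 5, so
  b(s)^2 = 25.
Integrating from 0 to t:
  <X>_t = int_0^t (25) ds = 25*t.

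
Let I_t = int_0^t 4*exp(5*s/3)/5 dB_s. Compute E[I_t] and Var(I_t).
E[I_t] = 0; Var(I_t) = 24*exp(10*t/3)/125 - 24/125

The Itô integral of a deterministic integrand f(s) has mean 0 because each increment f(s) * (B_{s+ds} - B_s) has mean 0. By the Itô isometry:
  Var( int_0^t f(s) dB_s ) = E[ (int_0^t f(s) dB_s)^2 ] = int_0^t f(s)^2 ds.
Here f(s) = 4*exp(5*s/3)/5, so f(s)^2 = 16*exp(10*s/3)/25. Integrate:
  int_0^t (16*exp(10*s/3)/25) ds = 24*exp(10*t/3)/125 - 24/125.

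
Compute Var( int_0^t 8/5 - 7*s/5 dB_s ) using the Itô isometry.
Var = t*(49*t^2 - 168*t + 192)/75

The Itô integral of a deterministic integrand f(s) has mean 0 because each increment f(s) * (B_{s+ds} - B_s) has mean 0. By the Itô isometry:
  Var( int_0^t f(s) dB_s ) = E[ (int_0^t f(s) dB_s)^2 ] = int_0^t f(s)^2 ds.
Here f(s) = 8/5 - 7*s/5, so f(s)^2 = (7*s - 8)^2/25. Integrate:
  int_0^t ((7*s - 8)^2/25) ds = t*(49*t^2 - 168*t + 192)/75.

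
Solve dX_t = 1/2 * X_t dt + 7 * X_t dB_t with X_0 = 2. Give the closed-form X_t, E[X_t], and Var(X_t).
X_t = 2 * exp((-24) t + (7) B_t); E[X_t] = 2*exp(t/2); Var(X_t) = 4*(exp(49*t) - 1)*exp(t)

For GBM dX = mu X dt + sigma X dB with X_0 = x_0, apply Itô to Y = log X: dY = (mu - sigma^2/2) dt + sigma dB, so Y_t = log(x_0) + (mu - sigma^2/2) t + sigma B_t and hence X_t = x_0 * exp((mu - sigma^2/2) t + sigma B_t).
With mu = 1/2, sigma = 7, x_0 = 2, this gives:
  X_t = 2 * exp((-24) * t + (7) * B_t).
Since sigma*B_t ~ Normal(0, sigma^2 t), E[exp(sigma*B_t)] = exp(sigma^2 t / 2); so E[X_t] = x_0 * exp((mu - sigma^2/2) t) * exp(sigma^2 t / 2) = x_0 * exp(mu t) = 2*exp(t/2).
Var(X_t) = E[X_t^2] - (E[X_t])^2 = x_0^2 * exp(2 mu t) * (exp(sigma^2 t) - 1) = 4*(exp(49*t) - 1)*exp(t).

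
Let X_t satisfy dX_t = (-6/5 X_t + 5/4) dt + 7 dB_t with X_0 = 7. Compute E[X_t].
E[X_t] = 25/24 + 143*exp(-6*t/5)/24

Taking expectations and using E[dB_t] = 0, the mean m(t) = E[X_t] satisfies the ODE m'(t) = a m(t) + b with m(0) = x_0. With a = -6/5, b = 5/4, x_0 = 7, the solution is
  m(t) = x_0 * exp(a t) + (b/a) * (exp(a t) - 1)
       = 7 * exp((-6/5) t) + ((5/4)/(-6/5)) * (exp((-6/5) t) - 1)
       = 25/24 + 143*exp(-6*t/5)/24.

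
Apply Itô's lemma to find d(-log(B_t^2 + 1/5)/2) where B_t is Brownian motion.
d(-log(B_t^2 + 1/5)/2) = (5*(5*B_t^2 - 1)/(2*(5*B_t^2 + 1)^2)) dt + (-5*B_t/(5*B_t^2 + 1)) dB_t

Itô's formula for f(B_t) gives d f(B_t) = f'(B_t) dB_t + (1/2) f''(B_t) dt. Compute derivatives of f(x) = -log(x^2 + 1/5)/2:
  f'(x)  = -5*x/(5*x^2 + 1)
  f''(x) = 5*(5*x^2 - 1)/(5*x^2 + 1)^2
Substitute x = B_t and multiply the f'' term by 1/2:
  drift     = (1/2) * (5*(5*x^2 - 1)/(5*x^2 + 1)^2) evaluated at B_t = 5*(5*B_t^2 - 1)/(2*(5*B_t^2 + 1)^2)
  diffusion = (-5*x/(5*x^2 + 1)) evaluated at B_t = -5*B_t/(5*B_t^2 + 1)
Therefore d(-log(B_t^2 + 1/5)/2) = (5*(5*B_t^2 - 1)/(2*(5*B_t^2 + 1)^2)) dt + (-5*B_t/(5*B_t^2 + 1)) dB_t.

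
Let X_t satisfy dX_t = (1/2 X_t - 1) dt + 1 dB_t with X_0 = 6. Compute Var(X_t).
Var(X_t) = exp(t) - 1

The variance V(t) = Var(X_t) satisfies V'(t) = 2 a V(t) + c^2 with V(0) = 0 (drift coefficient is linear in X, diffusion is constant). With a = 1/2, c = 1, the solution is
  V(t) = (c^2 / (2 a)) * (exp(2 a t) - 1)
       = (1^2 / (2*(1/2))) * (exp(1 t) - 1)
       = exp(t) - 1.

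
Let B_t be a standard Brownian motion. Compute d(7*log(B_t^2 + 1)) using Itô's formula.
d(7*log(B_t^2 + 1)) = (7*(1 - B_t^2)/(B_t^2 + 1)^2) dt + (14*B_t/(B_t^2 + 1)) dB_t

Itô's formula for f(B_t) gives d f(B_t) = f'(B_t) dB_t + (1/2) f''(B_t) dt. Compute derivatives of f(x) = 7*log(x^2 + 1):
  f'(x)  = 14*x/(x^2 + 1)
  f''(x) = 14*(1 - x^2)/(x^2 + 1)^2
Substitute x = B_t and multiply the f'' term by 1/2:
  drift     = (1/2) * (14*(1 - x^2)/(x^2 + 1)^2) evaluated at B_t = 7*(1 - B_t^2)/(B_t^2 + 1)^2
  diffusion = (14*x/(x^2 + 1)) evaluated at B_t = 14*B_t/(B_t^2 + 1)
Therefore d(7*log(B_t^2 + 1)) = (7*(1 - B_t^2)/(B_t^2 + 1)^2) dt + (14*B_t/(B_t^2 + 1)) dB_t.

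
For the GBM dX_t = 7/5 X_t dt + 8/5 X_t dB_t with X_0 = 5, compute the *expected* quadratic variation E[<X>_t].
E[<X>_t] = 800*exp(134*t/25)/67 - 800/67

<X>_t = int_0^t ((8/5) * X_s)^2 ds. Taking expectation inside the integral: E[<X>_t] = (8/5)^2 * int_0^t E[X_s^2] ds. For GBM, E[X_s^2] = x_0^2 * exp((2 mu + sigma^2) s). Integrating:
  E[<X>_t] = (8/5)^2 * 5^2 * (exp((2*(7/5) + (8/5)^2) t) - 1) / (2*(7/5) + (8/5)^2)
           = (8/5)^2 * 5^2 * (exp((134/25) t) - 1) / (134/25) = 800*exp(134*t/25)/67 - 800/67.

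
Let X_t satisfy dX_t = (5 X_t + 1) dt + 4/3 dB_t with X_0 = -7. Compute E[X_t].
E[X_t] = -34*exp(5*t)/5 - 1/5

Taking expectations and using E[dB_t] = 0, the mean m(t) = E[X_t] satisfies the ODE m'(t) = a m(t) + b with m(0) = x_0. With a = 5, b = 1, x_0 = -7, the solution is
  m(t) = x_0 * exp(a t) + (b/a) * (exp(a t) - 1)
       = (-7) * exp(5 t) + (1/5) * (exp(5 t) - 1)
       = -34*exp(5*t)/5 - 1/5.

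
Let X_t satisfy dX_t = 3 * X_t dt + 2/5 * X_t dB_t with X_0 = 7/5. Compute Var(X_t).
Var(X_t) = 49*(exp(4*t/25) - 1)*exp(6*t)/25

For GBM dX = mu X dt + sigma X dB with X_0 = x_0, apply Itô to Y = log X: dY = (mu - sigma^2/2) dt + sigma dB, so Y_t = log(x_0) + (mu - sigma^2/2) t + sigma B_t and hence X_t = x_0 * exp((mu - sigma^2/2) t + sigma B_t).
With mu = 3, sigma = 2/5, x_0 = 7/5, this gives:
  X_t = 7/5 * exp((73/25) * t + (2/5) * B_t).
Since sigma*B_t ~ Normal(0, sigma^2 t), E[exp(sigma*B_t)] = exp(sigma^2 t / 2); so E[X_t] = x_0 * exp((mu - sigma^2/2) t) * exp(sigma^2 t / 2) = x_0 * exp(mu t) = 7*exp(3*t)/5.
Var(X_t) = E[X_t^2] - (E[X_t])^2 = x_0^2 * exp(2 mu t) * (exp(sigma^2 t) - 1) = 49*(exp(4*t/25) - 1)*exp(6*t)/25.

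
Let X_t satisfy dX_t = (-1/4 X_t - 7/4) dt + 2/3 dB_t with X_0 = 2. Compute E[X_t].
E[X_t] = -7 + 9*exp(-t/4)

Taking expectations and using E[dB_t] = 0, the mean m(t) = E[X_t] satisfies the ODE m'(t) = a m(t) + b with m(0) = x_0. With a = -1/4, b = -7/4, x_0 = 2, the solution is
  m(t) = x_0 * exp(a t) + (b/a) * (exp(a t) - 1)
       = 2 * exp((-1/4) t) + ((-7/4)/(-1/4)) * (exp((-1/4) t) - 1)
       = -7 + 9*exp(-t/4).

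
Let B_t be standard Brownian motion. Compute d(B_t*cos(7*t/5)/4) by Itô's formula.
d(B_t*cos(7*t/5)/4) = (-7*B_t*sin(7*t/5)/20) dt + (cos(7*t/5)/4) dB_t

Itô's formula for f(t, x): d f(t, B_t) = (f_t + (1/2) f_xx) dt + f_x dB_t. Compute partials of f(t, x) = x*cos(7*t/5)/4:
  f_t(t,x)  = -7*x*sin(7*t/5)/20
  f_x(t,x)  = cos(7*t/5)/4
  f_xx(t,x) = 0
Assemble drift = f_t + (1/2) f_xx = -7*x*sin(7*t/5)/20 and diffusion = f_x = cos(7*t/5)/4. Substituting x = B_t:
  d(B_t*cos(7*t/5)/4) = (-7*B_t*sin(7*t/5)/20) dt + (cos(7*t/5)/4) dB_t.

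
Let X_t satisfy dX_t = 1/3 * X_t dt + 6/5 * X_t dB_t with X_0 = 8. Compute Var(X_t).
Var(X_t) = 64*(exp(36*t/25) - 1)*exp(2*t/3)

For GBM dX = mu X dt + sigma X dB with X_0 = x_0, apply Itô to Y = log X: dY = (mu - sigma^2/2) dt + sigma dB, so Y_t = log(x_0) + (mu - sigma^2/2) t + sigma B_t and hence X_t = x_0 * exp((mu - sigma^2/2) t + sigma B_t).
With mu = 1/3, sigma = 6/5, x_0 = 8, this gives:
  X_t = 8 * exp((-29/75) * t + (6/5) * B_t).
Since sigma*B_t ~ Normal(0, sigma^2 t), E[exp(sigma*B_t)] = exp(sigma^2 t / 2); so E[X_t] = x_0 * exp((mu - sigma^2/2) t) * exp(sigma^2 t / 2) = x_0 * exp(mu t) = 8*exp(t/3).
Var(X_t) = E[X_t^2] - (E[X_t])^2 = x_0^2 * exp(2 mu t) * (exp(sigma^2 t) - 1) = 64*(exp(36*t/25) - 1)*exp(2*t/3).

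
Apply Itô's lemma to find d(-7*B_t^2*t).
d(-7*B_t^2*t) = (-7*B_t^2 - 7*t) dt + (-14*B_t*t) dB_t

Itô's formula for f(t, x): d f(t, B_t) = (f_t + (1/2) f_xx) dt + f_x dB_t. Compute partials of f(t, x) = -7*t*x^2:
  f_t(t,x)  = -7*x^2
  f_x(t,x)  = -14*t*x
  f_xx(t,x) = -14*t
Assemble drift = f_t + (1/2) f_xx = -7*t - 7*x^2 and diffusion = f_x = -14*t*x. Substituting x = B_t:
  d(-7*B_t^2*t) = (-7*B_t^2 - 7*t) dt + (-14*B_t*t) dB_t.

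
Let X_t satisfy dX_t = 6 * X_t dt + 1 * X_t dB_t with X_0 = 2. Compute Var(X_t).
Var(X_t) = 4*(exp(t) - 1)*exp(12*t)

For GBM dX = mu X dt + sigma X dB with X_0 = x_0, apply Itô to Y = log X: dY = (mu - sigma^2/2) dt + sigma dB, so Y_t = log(x_0) + (mu - sigma^2/2) t + sigma B_t and hence X_t = x_0 * exp((mu - sigma^2/2) t + sigma B_t).
With mu = 6, sigma = 1, x_0 = 2, this gives:
  X_t = 2 * exp((11/2) * t + (1) * B_t).
Since sigma*B_t ~ Normal(0, sigma^2 t), E[exp(sigma*B_t)] = exp(sigma^2 t / 2); so E[X_t] = x_0 * exp((mu - sigma^2/2) t) * exp(sigma^2 t / 2) = x_0 * exp(mu t) = 2*exp(6*t).
Var(X_t) = E[X_t^2] - (E[X_t])^2 = x_0^2 * exp(2 mu t) * (exp(sigma^2 t) - 1) = 4*(exp(t) - 1)*exp(12*t).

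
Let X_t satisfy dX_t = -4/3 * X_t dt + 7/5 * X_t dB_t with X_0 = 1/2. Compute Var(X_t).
Var(X_t) = (exp(49*t/25) - 1)*exp(-8*t/3)/4

For GBM dX = mu X dt + sigma X dB with X_0 = x_0, apply Itô to Y = log X: dY = (mu - sigma^2/2) dt + sigma dB, so Y_t = log(x_0) + (mu - sigma^2/2) t + sigma B_t and hence X_t = x_0 * exp((mu - sigma^2/2) t + sigma B_t).
With mu = -4/3, sigma = 7/5, x_0 = 1/2, this gives:
  X_t = 1/2 * exp((-347/150) * t + (7/5) * B_t).
Since sigma*B_t ~ Normal(0, sigma^2 t), E[exp(sigma*B_t)] = exp(sigma^2 t / 2); so E[X_t] = x_0 * exp((mu - sigma^2/2) t) * exp(sigma^2 t / 2) = x_0 * exp(mu t) = exp(-4*t/3)/2.
Var(X_t) = E[X_t^2] - (E[X_t])^2 = x_0^2 * exp(2 mu t) * (exp(sigma^2 t) - 1) = (exp(49*t/25) - 1)*exp(-8*t/3)/4.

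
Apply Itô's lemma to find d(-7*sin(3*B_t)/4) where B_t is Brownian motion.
d(-7*sin(3*B_t)/4) = (63*sin(3*B_t)/8) dt + (-21*cos(3*B_t)/4) dB_t

Itô's formula for f(B_t) gives d f(B_t) = f'(B_t) dB_t + (1/2) f''(B_t) dt. Compute derivatives of f(x) = -7*sin(3*x)/4:
  f'(x)  = -21*cos(3*x)/4
  f''(x) = 63*sin(3*x)/4
Substitute x = B_t and multiply the f'' term by 1/2:
  drift     = (1/2) * (63*sin(3*x)/4) evaluated at B_t = 63*sin(3*B_t)/8
  diffusion = (-21*cos(3*x)/4) evaluated at B_t = -21*cos(3*B_t)/4
Therefore d(-7*sin(3*B_t)/4) = (63*sin(3*B_t)/8) dt + (-21*cos(3*B_t)/4) dB_t.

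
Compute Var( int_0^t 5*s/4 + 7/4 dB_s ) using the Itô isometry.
Var = t*(25*t^2 + 105*t + 147)/48

The Itô integral of a deterministic integrand f(s) has mean 0 because each increment f(s) * (B_{s+ds} - B_s) has mean 0. By the Itô isometry:
  Var( int_0^t f(s) dB_s ) = E[ (int_0^t f(s) dB_s)^2 ] = int_0^t f(s)^2 ds.
Here f(s) = 5*s/4 + 7/4, so f(s)^2 = (5*s + 7)^2/16. Integrate:
  int_0^t ((5*s + 7)^2/16) ds = t*(25*t^2 + 105*t + 147)/48.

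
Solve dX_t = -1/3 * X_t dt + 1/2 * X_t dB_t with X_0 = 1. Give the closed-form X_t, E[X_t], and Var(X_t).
X_t = 1 * exp((-11/24) t + (1/2) B_t); E[X_t] = exp(-t/3); Var(X_t) = (exp(t/4) - 1)*exp(-2*t/3)

For GBM dX = mu X dt + sigma X dB with X_0 = x_0, apply Itô to Y = log X: dY = (mu - sigma^2/2) dt + sigma dB, so Y_t = log(x_0) + (mu - sigma^2/2) t + sigma B_t and hence X_t = x_0 * exp((mu - sigma^2/2) t + sigma B_t).
With mu = -1/3, sigma = 1/2, x_0 = 1, this gives:
  X_t = 1 * exp((-11/24) * t + (1/2) * B_t).
Since sigma*B_t ~ Normal(0, sigma^2 t), E[exp(sigma*B_t)] = exp(sigma^2 t / 2); so E[X_t] = x_0 * exp((mu - sigma^2/2) t) * exp(sigma^2 t / 2) = x_0 * exp(mu t) = exp(-t/3).
Var(X_t) = E[X_t^2] - (E[X_t])^2 = x_0^2 * exp(2 mu t) * (exp(sigma^2 t) - 1) = (exp(t/4) - 1)*exp(-2*t/3).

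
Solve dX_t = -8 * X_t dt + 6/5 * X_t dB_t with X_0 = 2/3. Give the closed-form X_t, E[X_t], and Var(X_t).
X_t = 2/3 * exp((-218/25) t + (6/5) B_t); E[X_t] = 2*exp(-8*t)/3; Var(X_t) = (4*exp(36*t/25) - 4)*exp(-16*t)/9

For GBM dX = mu X dt + sigma X dB with X_0 = x_0, apply Itô to Y = log X: dY = (mu - sigma^2/2) dt + sigma dB, so Y_t = log(x_0) + (mu - sigma^2/2) t + sigma B_t and hence X_t = x_0 * exp((mu - sigma^2/2) t + sigma B_t).
With mu = -8, sigma = 6/5, x_0 = 2/3, this gives:
  X_t = 2/3 * exp((-218/25) * t + (6/5) * B_t).
Since sigma*B_t ~ Normal(0, sigma^2 t), E[exp(sigma*B_t)] = exp(sigma^2 t / 2); so E[X_t] = x_0 * exp((mu - sigma^2/2) t) * exp(sigma^2 t / 2) = x_0 * exp(mu t) = 2*exp(-8*t)/3.
Var(X_t) = E[X_t^2] - (E[X_t])^2 = x_0^2 * exp(2 mu t) * (exp(sigma^2 t) - 1) = (4*exp(36*t/25) - 4)*exp(-16*t)/9.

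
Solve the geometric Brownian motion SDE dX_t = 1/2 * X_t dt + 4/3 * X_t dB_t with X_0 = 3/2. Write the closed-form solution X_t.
X_t = 3/2 * exp((-7/18) * t + (4/3) * B_t)

For GBM dX = mu X dt + sigma X dB with X_0 = x_0, apply Itô to Y = log X: dY = (mu - sigma^2/2) dt + sigma dB, so Y_t = log(x_0) + (mu - sigma^2/2) t + sigma B_t and hence X_t = x_0 * exp((mu - sigma^2/2) t + sigma B_t).
With mu = 1/2, sigma = 4/3, x_0 = 3/2, this gives:
  X_t = 3/2 * exp((-7/18) * t + (4/3) * B_t).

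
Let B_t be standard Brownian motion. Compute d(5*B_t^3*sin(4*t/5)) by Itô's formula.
d(5*B_t^3*sin(4*t/5)) = (B_t*(4*B_t^2*cos(4*t/5) + 15*sin(4*t/5))) dt + (15*B_t^2*sin(4*t/5)) dB_t

Itô's formula for f(t, x): d f(t, B_t) = (f_t + (1/2) f_xx) dt + f_x dB_t. Compute partials of f(t, x) = 5*x^3*sin(4*t/5):
  f_t(t,x)  = 4*x^3*cos(4*t/5)
  f_x(t,x)  = 15*x^2*sin(4*t/5)
  f_xx(t,x) = 30*x*sin(4*t/5)
Assemble drift = f_t + (1/2) f_xx = x*(4*x^2*cos(4*t/5) + 15*sin(4*t/5)) and diffusion = f_x = 15*x^2*sin(4*t/5). Substituting x = B_t:
  d(5*B_t^3*sin(4*t/5)) = (B_t*(4*B_t^2*cos(4*t/5) + 15*sin(4*t/5))) dt + (15*B_t^2*sin(4*t/5)) dB_t.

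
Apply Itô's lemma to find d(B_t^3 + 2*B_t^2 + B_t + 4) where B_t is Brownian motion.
d(B_t^3 + 2*B_t^2 + B_t + 4) = (3*B_t + 2) dt + (3*B_t^2 + 4*B_t + 1) dB_t

Itô's formula for f(B_t) gives d f(B_t) = f'(B_t) dB_t + (1/2) f''(B_t) dt. Compute derivatives of f(x) = x^3 + 2*x^2 + x + 4:
  f'(x)  = 3*x^2 + 4*x + 1
  f''(x) = 6*x + 4
Substitute x = B_t and multiply the f'' term by 1/2:
  drift     = (1/2) * (6*x + 4) evaluated at B_t = 3*B_t + 2
  diffusion = (3*x^2 + 4*x + 1) evaluated at B_t = 3*B_t^2 + 4*B_t + 1
Therefore d(B_t^3 + 2*B_t^2 + B_t + 4) = (3*B_t + 2) dt + (3*B_t^2 + 4*B_t + 1) dB_t.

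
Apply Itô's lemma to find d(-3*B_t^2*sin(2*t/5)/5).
d(-3*B_t^2*sin(2*t/5)/5) = (-6*B_t^2*cos(2*t/5)/25 - 3*sin(2*t/5)/5) dt + (-6*B_t*sin(2*t/5)/5) dB_t

Itô's formula for f(t, x): d f(t, B_t) = (f_t + (1/2) f_xx) dt + f_x dB_t. Compute partials of f(t, x) = -3*x^2*sin(2*t/5)/5:
  f_t(t,x)  = -6*x^2*cos(2*t/5)/25
  f_x(t,x)  = -6*x*sin(2*t/5)/5
  f_xx(t,x) = -6*sin(2*t/5)/5
Assemble drift = f_t + (1/2) f_xx = -6*x^2*cos(2*t/5)/25 - 3*sin(2*t/5)/5 and diffusion = f_x = -6*x*sin(2*t/5)/5. Substituting x = B_t:
  d(-3*B_t^2*sin(2*t/5)/5) = (-6*B_t^2*cos(2*t/5)/25 - 3*sin(2*t/5)/5) dt + (-6*B_t*sin(2*t/5)/5) dB_t.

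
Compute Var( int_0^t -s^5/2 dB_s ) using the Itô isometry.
Var = t^11/44

The Itô integral of a deterministic integrand f(s) has mean 0 because each increment f(s) * (B_{s+ds} - B_s) has mean 0. By the Itô isometry:
  Var( int_0^t f(s) dB_s ) = E[ (int_0^t f(s) dB_s)^2 ] = int_0^t f(s)^2 ds.
Here f(s) = -s^5/2, so f(s)^2 = s^10/4. Integrate:
  int_0^t (s^10/4) ds = t^11/44.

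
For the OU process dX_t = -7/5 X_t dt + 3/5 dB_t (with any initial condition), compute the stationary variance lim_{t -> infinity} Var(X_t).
lim Var(X_t) = 9/70

The OU SDE dX = -theta X dt + sigma dB admits the integrating factor exp(theta t): d(exp(theta t) X_t) = sigma exp(theta t) dB_t. Integrating from 0 to t gives X_t = x_0 * exp(-theta t) + sigma * int_0^t exp(-theta (t-s)) dB_s for any initial x_0. The Itô integral has variance (by the Itô isometry) sigma^2 * int_0^t exp(-2 theta (t - s)) ds = sigma^2 * (1 - exp(-2 theta t)) / (2 theta), independent of x_0.
With theta = 7/5, sigma = 3/5:
  Var(X_t) = (3/5)^2 * (1 - exp(-2*7/5 t)) / (2 * 7/5) = 9/70 - 9*exp(-14*t/5)/70.
As t -> infinity, exp(-2*7/5 t) -> 0, so the stationary variance is sigma^2 / (2 theta) = 9/70.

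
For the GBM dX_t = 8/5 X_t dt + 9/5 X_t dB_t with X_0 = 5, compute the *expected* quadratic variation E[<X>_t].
E[<X>_t] = 2025*exp(161*t/25)/161 - 2025/161

<X>_t = int_0^t ((9/5) * X_s)^2 ds. Taking expectation inside the integral: E[<X>_t] = (9/5)^2 * int_0^t E[X_s^2] ds. For GBM, E[X_s^2] = x_0^2 * exp((2 mu + sigma^2) s). Integrating:
  E[<X>_t] = (9/5)^2 * 5^2 * (exp((2*(8/5) + (9/5)^2) t) - 1) / (2*(8/5) + (9/5)^2)
           = (9/5)^2 * 5^2 * (exp((161/25) t) - 1) / (161/25) = 2025*exp(161*t/25)/161 - 2025/161.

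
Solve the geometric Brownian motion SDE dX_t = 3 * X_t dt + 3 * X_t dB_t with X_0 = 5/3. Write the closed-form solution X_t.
X_t = 5/3 * exp((-3/2) * t + (3) * B_t)

For GBM dX = mu X dt + sigma X dB with X_0 = x_0, apply Itô to Y = log X: dY = (mu - sigma^2/2) dt + sigma dB, so Y_t = log(x_0) + (mu - sigma^2/2) t + sigma B_t and hence X_t = x_0 * exp((mu - sigma^2/2) t + sigma B_t).
With mu = 3, sigma = 3, x_0 = 5/3, this gives:
  X_t = 5/3 * exp((-3/2) * t + (3) * B_t).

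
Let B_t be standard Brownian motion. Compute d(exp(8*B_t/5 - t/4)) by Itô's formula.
d(exp(8*B_t/5 - t/4)) = (103*exp(8*B_t/5 - t/4)/100) dt + (8*exp(8*B_t/5 - t/4)/5) dB_t

Itô's formula for f(t, x): d f(t, B_t) = (f_t + (1/2) f_xx) dt + f_x dB_t. Compute partials of f(t, x) = exp(-t/4 + 8*x/5):
  f_t(t,x)  = -exp(-t/4 + 8*x/5)/4
  f_x(t,x)  = 8*exp(-t/4 + 8*x/5)/5
  f_xx(t,x) = 64*exp(-t/4 + 8*x/5)/25
Assemble drift = f_t + (1/2) f_xx = 103*exp(-t/4 + 8*x/5)/100 and diffusion = f_x = 8*exp(-t/4 + 8*x/5)/5. Substituting x = B_t:
  d(exp(8*B_t/5 - t/4)) = (103*exp(8*B_t/5 - t/4)/100) dt + (8*exp(8*B_t/5 - t/4)/5) dB_t.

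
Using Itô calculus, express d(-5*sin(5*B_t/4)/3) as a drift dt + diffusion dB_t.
d(-5*sin(5*B_t/4)/3) = (125*sin(5*B_t/4)/96) dt + (-25*cos(5*B_t/4)/12) dB_t

Itô's formula for f(B_t) gives d f(B_t) = f'(B_t) dB_t + (1/2) f''(B_t) dt. Compute derivatives of f(x) = -5*sin(5*x/4)/3:
  f'(x)  = -25*cos(5*x/4)/12
  f''(x) = 125*sin(5*x/4)/48
Substitute x = B_t and multiply the f'' term by 1/2:
  drift     = (1/2) * (125*sin(5*x/4)/48) evaluated at B_t = 125*sin(5*B_t/4)/96
  diffusion = (-25*cos(5*x/4)/12) evaluated at B_t = -25*cos(5*B_t/4)/12
Therefore d(-5*sin(5*B_t/4)/3) = (125*sin(5*B_t/4)/96) dt + (-25*cos(5*B_t/4)/12) dB_t.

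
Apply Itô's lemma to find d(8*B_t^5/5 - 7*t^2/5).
d(8*B_t^5/5 - 7*t^2/5) = (16*B_t^3 - 14*t/5) dt + (8*B_t^4) dB_t

Itô's formula for f(t, x): d f(t, B_t) = (f_t + (1/2) f_xx) dt + f_x dB_t. Compute partials of f(t, x) = -7*t^2/5 + 8*x^5/5:
  f_t(t,x)  = -14*t/5
  f_x(t,x)  = 8*x^4
  f_xx(t,x) = 32*x^3
Assemble drift = f_t + (1/2) f_xx = -14*t/5 + 16*x^3 and diffusion = f_x = 8*x^4. Substituting x = B_t:
  d(8*B_t^5/5 - 7*t^2/5) = (16*B_t^3 - 14*t/5) dt + (8*B_t^4) dB_t.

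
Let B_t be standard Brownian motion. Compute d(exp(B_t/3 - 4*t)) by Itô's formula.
d(exp(B_t/3 - 4*t)) = (-71*exp(B_t/3 - 4*t)/18) dt + (exp(B_t/3 - 4*t)/3) dB_t

Itô's formula for f(t, x): d f(t, B_t) = (f_t + (1/2) f_xx) dt + f_x dB_t. Compute partials of f(t, x) = exp(-4*t + x/3):
  f_t(t,x)  = -4*exp(-4*t + x/3)
  f_x(t,x)  = exp(-4*t + x/3)/3
  f_xx(t,x) = exp(-4*t + x/3)/9
Assemble drift = f_t + (1/2) f_xx = -71*exp(-4*t + x/3)/18 and diffusion = f_x = exp(-4*t + x/3)/3. Substituting x = B_t:
  d(exp(B_t/3 - 4*t)) = (-71*exp(B_t/3 - 4*t)/18) dt + (exp(B_t/3 - 4*t)/3) dB_t.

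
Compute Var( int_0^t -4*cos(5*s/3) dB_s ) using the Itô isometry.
Var = 8*t + 12*sin(10*t/3)/5

The Itô integral of a deterministic integrand f(s) has mean 0 because each increment f(s) * (B_{s+ds} - B_s) has mean 0. By the Itô isometry:
  Var( int_0^t f(s) dB_s ) = E[ (int_0^t f(s) dB_s)^2 ] = int_0^t f(s)^2 ds.
Here f(s) = -4*cos(5*s/3), so f(s)^2 = 16*cos(5*s/3)^2. Integrate:
  int_0^t (16*cos(5*s/3)^2) ds = 8*t + 12*sin(10*t/3)/5.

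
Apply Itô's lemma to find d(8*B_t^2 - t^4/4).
d(8*B_t^2 - t^4/4) = (8 - t^3) dt + (16*B_t) dB_t

Itô's formula for f(t, x): d f(t, B_t) = (f_t + (1/2) f_xx) dt + f_x dB_t. Compute partials of f(t, x) = -t^4/4 + 8*x^2:
  f_t(t,x)  = -t^3
  f_x(t,x)  = 16*x
  f_xx(t,x) = 16
Assemble drift = f_t + (1/2) f_xx = 8 - t^3 and diffusion = f_x = 16*x. Substituting x = B_t:
  d(8*B_t^2 - t^4/4) = (8 - t^3) dt + (16*B_t) dB_t.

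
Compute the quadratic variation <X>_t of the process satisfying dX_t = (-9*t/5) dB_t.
<X>_t = 27*t^3/25

For an Itô process dX_t = a(t) dt + b(t) dB_t, the quadratic variation is <X>_t = int_0^t b(s)^2 ds (the drift term does not contribute). Here b(s) = -9*s/5, so
  b(s)^2 = 81*s^2/25.
Integrating from 0 to t:
  <X>_t = int_0^t (81*s^2/25) ds = 27*t^3/25.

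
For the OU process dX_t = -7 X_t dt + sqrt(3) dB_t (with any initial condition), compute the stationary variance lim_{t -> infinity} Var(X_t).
lim Var(X_t) = 3/14

The OU SDE dX = -theta X dt + sigma dB admits the integrating factor exp(theta t): d(exp(theta t) X_t) = sigma exp(theta t) dB_t. Integrating from 0 to t gives X_t = x_0 * exp(-theta t) + sigma * int_0^t exp(-theta (t-s)) dB_s for any initial x_0. The Itô integral has variance (by the Itô isometry) sigma^2 * int_0^t exp(-2 theta (t - s)) ds = sigma^2 * (1 - exp(-2 theta t)) / (2 theta), independent of x_0.
With theta = 7, sigma = sqrt(3):
  Var(X_t) = (sqrt(3))^2 * (1 - exp(-2*7 t)) / (2 * 7) = 3/14 - 3*exp(-14*t)/14.
As t -> infinity, exp(-2*7 t) -> 0, so the stationary variance is sigma^2 / (2 theta) = 3/14.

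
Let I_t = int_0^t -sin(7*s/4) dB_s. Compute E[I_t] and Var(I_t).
E[I_t] = 0; Var(I_t) = t/2 - sin(7*t/2)/7

The Itô integral of a deterministic integrand f(s) has mean 0 because each increment f(s) * (B_{s+ds} - B_s) has mean 0. By the Itô isometry:
  Var( int_0^t f(s) dB_s ) = E[ (int_0^t f(s) dB_s)^2 ] = int_0^t f(s)^2 ds.
Here f(s) = -sin(7*s/4), so f(s)^2 = sin(7*s/4)^2. Integrate:
  int_0^t (sin(7*s/4)^2) ds = t/2 - sin(7*t/2)/7.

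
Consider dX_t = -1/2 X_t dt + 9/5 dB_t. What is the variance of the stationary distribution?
lim Var(X_t) = 81/25

The OU SDE dX = -theta X dt + sigma dB admits the integrating factor exp(theta t): d(exp(theta t) X_t) = sigma exp(theta t) dB_t. Integrating from 0 to t gives X_t = x_0 * exp(-theta t) + sigma * int_0^t exp(-theta (t-s)) dB_s for any initial x_0. The Itô integral has variance (by the Itô isometry) sigma^2 * int_0^t exp(-2 theta (t - s)) ds = sigma^2 * (1 - exp(-2 theta t)) / (2 theta), independent of x_0.
With theta = 1/2, sigma = 9/5:
  Var(X_t) = (9/5)^2 * (1 - exp(-2*1/2 t)) / (2 * 1/2) = 81/25 - 81*exp(-t)/25.
As t -> infinity, exp(-2*1/2 t) -> 0, so the stationary variance is sigma^2 / (2 theta) = 81/25.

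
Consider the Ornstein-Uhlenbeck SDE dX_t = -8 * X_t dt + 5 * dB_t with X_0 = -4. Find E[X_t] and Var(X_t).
E[X_t] = -4*exp(-8*t); Var(X_t) = 25/16 - 25*exp(-16*t)/16

The OU SDE dX = -theta X dt + sigma dB admits the integrating factor exp(theta t): d(exp(theta t) X_t) = sigma exp(theta t) dB_t. Integrating from 0 to t:
  X_t = x_0 * exp(-theta t) + sigma * int_0^t exp(-theta (t-s)) dB_s.
The Itô integral has mean 0 and (by the Itô isometry) variance sigma^2 * int_0^t exp(-2 theta (t - s)) ds = sigma^2 * (1 - exp(-2 theta t)) / (2 theta).
With theta = 8, sigma = 5, x_0 = -4:
  E[X_t] = -4 * exp(-8 t) = -4*exp(-8*t)
  Var(X_t) = (5)^2 * (1 - exp(-2*8 t)) / (2 * 8) = 25/16 - 25*exp(-16*t)/16.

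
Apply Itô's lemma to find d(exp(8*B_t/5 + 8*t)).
d(exp(8*B_t/5 + 8*t)) = (232*exp(8*B_t/5 + 8*t)/25) dt + (8*exp(8*B_t/5 + 8*t)/5) dB_t

Itô's formula for f(t, x): d f(t, B_t) = (f_t + (1/2) f_xx) dt + f_x dB_t. Compute partials of f(t, x) = exp(8*t + 8*x/5):
  f_t(t,x)  = 8*exp(8*t + 8*x/5)
  f_x(t,x)  = 8*exp(8*t + 8*x/5)/5
  f_xx(t,x) = 64*exp(8*t + 8*x/5)/25
Assemble drift = f_t + (1/2) f_xx = 232*exp(8*t + 8*x/5)/25 and diffusion = f_x = 8*exp(8*t + 8*x/5)/5. Substituting x = B_t:
  d(exp(8*B_t/5 + 8*t)) = (232*exp(8*B_t/5 + 8*t)/25) dt + (8*exp(8*B_t/5 + 8*t)/5) dB_t.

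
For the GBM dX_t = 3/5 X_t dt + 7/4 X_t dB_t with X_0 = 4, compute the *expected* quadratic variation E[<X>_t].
E[<X>_t] = 3920*exp(341*t/80)/341 - 3920/341

<X>_t = int_0^t ((7/4) * X_s)^2 ds. Taking expectation inside the integral: E[<X>_t] = (7/4)^2 * int_0^t E[X_s^2] ds. For GBM, E[X_s^2] = x_0^2 * exp((2 mu + sigma^2) s). Integrating:
  E[<X>_t] = (7/4)^2 * 4^2 * (exp((2*(3/5) + (7/4)^2) t) - 1) / (2*(3/5) + (7/4)^2)
           = (7/4)^2 * 4^2 * (exp((341/80) t) - 1) / (341/80) = 3920*exp(341*t/80)/341 - 3920/341.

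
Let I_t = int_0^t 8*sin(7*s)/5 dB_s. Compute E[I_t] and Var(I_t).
E[I_t] = 0; Var(I_t) = 32*t/25 - 16*sin(14*t)/175

The Itô integral of a deterministic integrand f(s) has mean 0 because each increment f(s) * (B_{s+ds} - B_s) has mean 0. By the Itô isometry:
  Var( int_0^t f(s) dB_s ) = E[ (int_0^t f(s) dB_s)^2 ] = int_0^t f(s)^2 ds.
Here f(s) = 8*sin(7*s)/5, so f(s)^2 = 64*sin(7*s)^2/25. Integrate:
  int_0^t (64*sin(7*s)^2/25) ds = 32*t/25 - 16*sin(14*t)/175.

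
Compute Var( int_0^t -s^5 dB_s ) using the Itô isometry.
Var = t^11/11

The Itô integral of a deterministic integrand f(s) has mean 0 because each increment f(s) * (B_{s+ds} - B_s) has mean 0. By the Itô isometry:
  Var( int_0^t f(s) dB_s ) = E[ (int_0^t f(s) dB_s)^2 ] = int_0^t f(s)^2 ds.
Here f(s) = -s^5, so f(s)^2 = s^10. Integrate:
  int_0^t (s^10) ds = t^11/11.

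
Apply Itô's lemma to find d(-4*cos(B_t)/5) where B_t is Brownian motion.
d(-4*cos(B_t)/5) = (2*cos(B_t)/5) dt + (4*sin(B_t)/5) dB_t

Itô's formula for f(B_t) gives d f(B_t) = f'(B_t) dB_t + (1/2) f''(B_t) dt. Compute derivatives of f(x) = -4*cos(x)/5:
  f'(x)  = 4*sin(x)/5
  f''(x) = 4*cos(x)/5
Substitute x = B_t and multiply the f'' term by 1/2:
  drift     = (1/2) * (4*cos(x)/5) evaluated at B_t = 2*cos(B_t)/5
  diffusion = (4*sin(x)/5) evaluated at B_t = 4*sin(B_t)/5
Therefore d(-4*cos(B_t)/5) = (2*cos(B_t)/5) dt + (4*sin(B_t)/5) dB_t.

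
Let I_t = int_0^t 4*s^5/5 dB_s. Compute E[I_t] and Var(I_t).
E[I_t] = 0; Var(I_t) = 16*t^11/275

The Itô integral of a deterministic integrand f(s) has mean 0 because each increment f(s) * (B_{s+ds} - B_s) has mean 0. By the Itô isometry:
  Var( int_0^t f(s) dB_s ) = E[ (int_0^t f(s) dB_s)^2 ] = int_0^t f(s)^2 ds.
Here f(s) = 4*s^5/5, so f(s)^2 = 16*s^10/25. Integrate:
  int_0^t (16*s^10/25) ds = 16*t^11/275.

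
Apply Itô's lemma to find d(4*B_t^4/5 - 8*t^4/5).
d(4*B_t^4/5 - 8*t^4/5) = (24*B_t^2/5 - 32*t^3/5) dt + (16*B_t^3/5) dB_t

Itô's formula for f(t, x): d f(t, B_t) = (f_t + (1/2) f_xx) dt + f_x dB_t. Compute partials of f(t, x) = -8*t^4/5 + 4*x^4/5:
  f_t(t,x)  = -32*t^3/5
  f_x(t,x)  = 16*x^3/5
  f_xx(t,x) = 48*x^2/5
Assemble drift = f_t + (1/2) f_xx = -32*t^3/5 + 24*x^2/5 and diffusion = f_x = 16*x^3/5. Substituting x = B_t:
  d(4*B_t^4/5 - 8*t^4/5) = (24*B_t^2/5 - 32*t^3/5) dt + (16*B_t^3/5) dB_t.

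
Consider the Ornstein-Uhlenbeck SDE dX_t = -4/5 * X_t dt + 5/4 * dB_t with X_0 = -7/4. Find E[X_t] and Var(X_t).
E[X_t] = -7*exp(-4*t/5)/4; Var(X_t) = 125/128 - 125*exp(-8*t/5)/128

The OU SDE dX = -theta X dt + sigma dB admits the integrating factor exp(theta t): d(exp(theta t) X_t) = sigma exp(theta t) dB_t. Integrating from 0 to t:
  X_t = x_0 * exp(-theta t) + sigma * int_0^t exp(-theta (t-s)) dB_s.
The Itô integral has mean 0 and (by the Itô isometry) variance sigma^2 * int_0^t exp(-2 theta (t - s)) ds = sigma^2 * (1 - exp(-2 theta t)) / (2 theta).
With theta = 4/5, sigma = 5/4, x_0 = -7/4:
  E[X_t] = -7/4 * exp(-4/5 t) = -7*exp(-4*t/5)/4
  Var(X_t) = (5/4)^2 * (1 - exp(-2*4/5 t)) / (2 * 4/5) = 125/128 - 125*exp(-8*t/5)/128.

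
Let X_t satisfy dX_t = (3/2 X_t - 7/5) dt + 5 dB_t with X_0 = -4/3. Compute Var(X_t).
Var(X_t) = 25*exp(3*t)/3 - 25/3

The variance V(t) = Var(X_t) satisfies V'(t) = 2 a V(t) + c^2 with V(0) = 0 (drift coefficient is linear in X, diffusion is constant). With a = 3/2, c = 5, the solution is
  V(t) = (c^2 / (2 a)) * (exp(2 a t) - 1)
       = (5^2 / (2*(3/2))) * (exp(3 t) - 1)
       = 25*exp(3*t)/3 - 25/3.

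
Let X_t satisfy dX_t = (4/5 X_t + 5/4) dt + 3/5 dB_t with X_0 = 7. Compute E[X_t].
E[X_t] = 137*exp(4*t/5)/16 - 25/16

Taking expectations and using E[dB_t] = 0, the mean m(t) = E[X_t] satisfies the ODE m'(t) = a m(t) + b with m(0) = x_0. With a = 4/5, b = 5/4, x_0 = 7, the solution is
  m(t) = x_0 * exp(a t) + (b/a) * (exp(a t) - 1)
       = 7 * exp((4/5) t) + ((5/4)/(4/5)) * (exp((4/5) t) - 1)
       = 137*exp(4*t/5)/16 - 25/16.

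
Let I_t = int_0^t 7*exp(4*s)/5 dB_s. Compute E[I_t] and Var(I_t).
E[I_t] = 0; Var(I_t) = 49*exp(8*t)/200 - 49/200

The Itô integral of a deterministic integrand f(s) has mean 0 because each increment f(s) * (B_{s+ds} - B_s) has mean 0. By the Itô isometry:
  Var( int_0^t f(s) dB_s ) = E[ (int_0^t f(s) dB_s)^2 ] = int_0^t f(s)^2 ds.
Here f(s) = 7*exp(4*s)/5, so f(s)^2 = 49*exp(8*s)/25. Integrate:
  int_0^t (49*exp(8*s)/25) ds = 49*exp(8*t)/200 - 49/200.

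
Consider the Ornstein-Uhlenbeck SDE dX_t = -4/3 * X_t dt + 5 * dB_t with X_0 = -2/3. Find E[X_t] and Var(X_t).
E[X_t] = -2*exp(-4*t/3)/3; Var(X_t) = 75/8 - 75*exp(-8*t/3)/8

The OU SDE dX = -theta X dt + sigma dB admits the integrating factor exp(theta t): d(exp(theta t) X_t) = sigma exp(theta t) dB_t. Integrating from 0 to t:
  X_t = x_0 * exp(-theta t) + sigma * int_0^t exp(-theta (t-s)) dB_s.
The Itô integral has mean 0 and (by the Itô isometry) variance sigma^2 * int_0^t exp(-2 theta (t - s)) ds = sigma^2 * (1 - exp(-2 theta t)) / (2 theta).
With theta = 4/3, sigma = 5, x_0 = -2/3:
  E[X_t] = -2/3 * exp(-4/3 t) = -2*exp(-4*t/3)/3
  Var(X_t) = (5)^2 * (1 - exp(-2*4/3 t)) / (2 * 4/3) = 75/8 - 75*exp(-8*t/3)/8.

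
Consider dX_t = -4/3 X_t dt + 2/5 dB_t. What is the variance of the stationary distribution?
lim Var(X_t) = 3/50

The OU SDE dX = -theta X dt + sigma dB admits the integrating factor exp(theta t): d(exp(theta t) X_t) = sigma exp(theta t) dB_t. Integrating from 0 to t gives X_t = x_0 * exp(-theta t) + sigma * int_0^t exp(-theta (t-s)) dB_s for any initial x_0. The Itô integral has variance (by the Itô isometry) sigma^2 * int_0^t exp(-2 theta (t - s)) ds = sigma^2 * (1 - exp(-2 theta t)) / (2 theta), independent of x_0.
With theta = 4/3, sigma = 2/5:
  Var(X_t) = (2/5)^2 * (1 - exp(-2*4/3 t)) / (2 * 4/3) = 3/50 - 3*exp(-8*t/3)/50.
As t -> infinity, exp(-2*4/3 t) -> 0, so the stationary variance is sigma^2 / (2 theta) = 3/50.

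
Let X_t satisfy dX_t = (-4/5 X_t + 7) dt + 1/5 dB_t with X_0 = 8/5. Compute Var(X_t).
Var(X_t) = 1/40 - exp(-8*t/5)/40

The variance V(t) = Var(X_t) satisfies V'(t) = 2 a V(t) + c^2 with V(0) = 0 (drift coefficient is linear in X, diffusion is constant). With a = -4/5, c = 1/5, the solution is
  V(t) = (c^2 / (2 a)) * (exp(2 a t) - 1)
       = ((1/5)^2 / (2*(-4/5))) * (exp((-8/5) t) - 1)
       = 1/40 - exp(-8*t/5)/40.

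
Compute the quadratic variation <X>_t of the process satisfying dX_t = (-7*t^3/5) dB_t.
<X>_t = 7*t^7/25

For an Itô process dX_t = a(t) dt + b(t) dB_t, the quadratic variation is <X>_t = int_0^t b(s)^2 ds (the drift term does not contribute). Here b(s) = -7*s^3/5, so
  b(s)^2 = 49*s^6/25.
Integrating from 0 to t:
  <X>_t = int_0^t (49*s^6/25) ds = 7*t^7/25.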